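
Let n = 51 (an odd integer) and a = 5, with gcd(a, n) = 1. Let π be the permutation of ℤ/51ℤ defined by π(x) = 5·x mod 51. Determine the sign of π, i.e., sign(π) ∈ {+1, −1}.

+1

Trace 13: π^k(13) = [13, 14, 19, 44, 16, 29, 43] for k=0..6.
5 cycles of lengths [16, 16, 16, 2, 1].
Σ(ℓ_i−1) = 51−5 = 46; sign = (−1)^46 = +1.
Check: (5/51) = +1 by Zolotarev.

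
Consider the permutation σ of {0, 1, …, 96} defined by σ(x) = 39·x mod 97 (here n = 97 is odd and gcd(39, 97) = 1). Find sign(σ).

Start at x=38: 38 → 27 → 83 → 36 → 46 → 48 → 29 → … (one orbit).
Cycle type of π: 96 + 1; total 2 cycles.
sign(π) = (−1)^{n − #cycles} = (−1)^{97−2} = (−1)^95 = -1.
The Jacobi symbol (39|97) = -1 (Zolotarev) agrees.

-1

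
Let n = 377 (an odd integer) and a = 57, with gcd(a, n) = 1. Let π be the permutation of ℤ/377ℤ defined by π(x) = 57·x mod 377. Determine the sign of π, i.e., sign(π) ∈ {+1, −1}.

-1

Trace 57: π^k(57) = [57, 233, 86, 1] for k=0..3.
Cycle type of π: 4×87 + 2×14 + 1; total 102 cycles.
sign(π) = (−1)^{n − #cycles} = (−1)^{377−102} = (−1)^275 = -1.
Via Zolotarev, sign(π_{57}) = (57|377) = -1.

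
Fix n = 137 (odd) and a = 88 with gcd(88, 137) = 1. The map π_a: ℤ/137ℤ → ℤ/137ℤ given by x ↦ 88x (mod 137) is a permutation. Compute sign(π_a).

+1

Start at x=73: 73 → 122 → 50 → 16 → 38 → 56 → 133 → … (one orbit).
π_88 has 9 disjoint cycles with lengths [17, 17, 17, 17, 17, 17, 17, 17, 1] on {0,…,136}.
With 9 cycles on 137 points, sign = (−1)^{137−9} = +1.
Zolotarev: (88|137) = +1, matching the cycle-count sign.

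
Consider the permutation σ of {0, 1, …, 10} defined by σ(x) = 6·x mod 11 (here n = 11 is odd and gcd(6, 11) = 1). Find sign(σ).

Start at x=9: 9 → 10 → 5 → 8 → 4 → 2 → 1 → … (one orbit).
The orbit structure of x ↦ 6x mod 11: 2 orbits of sizes [10, 1].
Σ(ℓ_i−1) = 11−2 = 9; sign = (−1)^9 = -1.

-1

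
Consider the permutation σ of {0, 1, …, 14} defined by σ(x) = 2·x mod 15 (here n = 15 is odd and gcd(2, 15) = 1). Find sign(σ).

Start at x=2: 2 → 4 → 8 → 1 → 2 (one orbit).
Cycle lengths of π_2 on ℤ/15ℤ: [4, 4, 4, 2, 1]; 5 cycles in total.
sign(π) = (−1)^{n − #cycles} = (−1)^{15−5} = (−1)^10 = +1.
The Jacobi symbol (2|15) = +1 (Zolotarev) agrees.

+1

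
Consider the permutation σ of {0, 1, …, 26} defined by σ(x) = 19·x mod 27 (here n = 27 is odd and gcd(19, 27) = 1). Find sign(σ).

Start at x=1: 1 → 19 → 10 → 1 (one orbit).
Decompose π into cycles: lengths [3, 3, 3, 3, 3, 3, 1, 1, 1, 1, 1, 1, 1, 1, 1] (15 cycles, including the fixed point 0).
With 15 cycles on 27 points, sign = (−1)^{27−15} = +1.
Check: (19/27) = +1 by Zolotarev.

+1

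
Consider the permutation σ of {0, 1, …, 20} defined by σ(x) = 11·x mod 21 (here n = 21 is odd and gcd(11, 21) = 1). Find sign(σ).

-1

Trace 11: π^k(11) = [11, 16, 8, 4, 2, 1] for k=0..5.
Cycle lengths of π_11 on ℤ/21ℤ: [6, 6, 3, 3, 2, 1]; 6 cycles in total.
n − c = 21 − 6 = 15; sign = (−1)^15 = -1.
Check: (11/21) = -1 by Zolotarev.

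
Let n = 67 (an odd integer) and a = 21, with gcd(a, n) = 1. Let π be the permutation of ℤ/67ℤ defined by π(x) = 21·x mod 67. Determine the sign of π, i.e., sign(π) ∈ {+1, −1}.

+1

Orbit of 62 under x↦21x: [62, 29, 6, 59, 33, 23, 14]… (length divides ord_67(21)).
3 cycles of lengths [33, 33, 1].
n − c = 67 − 3 = 64; sign = (−1)^64 = +1.
Zolotarev: (21|67) = +1, matching the cycle-count sign.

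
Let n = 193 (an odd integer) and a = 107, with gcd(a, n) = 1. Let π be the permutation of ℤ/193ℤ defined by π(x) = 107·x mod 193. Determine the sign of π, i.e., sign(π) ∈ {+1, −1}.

+1

Trace 131: π^k(131) = [131, 121, 16, 168, 27, 187, 130] for k=0..6.
3 cycles of lengths [96, 96, 1].
With 3 cycles on 193 points, sign = (−1)^{193−3} = +1.
Via Zolotarev, sign(π_{107}) = (107|193) = +1.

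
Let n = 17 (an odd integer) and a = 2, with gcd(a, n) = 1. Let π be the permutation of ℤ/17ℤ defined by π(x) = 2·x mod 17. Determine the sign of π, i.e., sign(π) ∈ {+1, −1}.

Orbit of 9 under x↦2x: [9, 1, 2, 4, 8, 16, 15]… (length divides ord_17(2)).
The orbit structure of x ↦ 2x mod 17: 3 orbits of sizes [8, 8, 1].
With 3 cycles on 17 points, sign = (−1)^{17−3} = +1.
(2|17)_J = +1 (Zolotarev's lemma cross-check).

+1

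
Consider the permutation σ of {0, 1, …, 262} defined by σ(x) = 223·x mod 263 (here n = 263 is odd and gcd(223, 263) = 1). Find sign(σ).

Orbit of 83 under x↦223x: [83, 99, 248, 74, 196, 50, 104]… (length divides ord_263(223)).
Decompose π into cycles: lengths [131, 131, 1] (3 cycles, including the fixed point 0).
n − c = 263 − 3 = 260; sign = (−1)^260 = +1.
The Jacobi symbol (223|263) = +1 (Zolotarev) agrees.

+1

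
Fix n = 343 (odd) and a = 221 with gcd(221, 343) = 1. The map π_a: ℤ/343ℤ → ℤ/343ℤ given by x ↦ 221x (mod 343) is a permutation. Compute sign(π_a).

+1

Start at x=44: 44 → 120 → 109 → 79 → 309 → 32 → 212 → … (one orbit).
The orbit structure of x ↦ 221x mod 343: 7 orbits of sizes [147, 147, 21, 21, 3, 3, 1].
n − c = 343 − 7 = 336; sign = (−1)^336 = +1.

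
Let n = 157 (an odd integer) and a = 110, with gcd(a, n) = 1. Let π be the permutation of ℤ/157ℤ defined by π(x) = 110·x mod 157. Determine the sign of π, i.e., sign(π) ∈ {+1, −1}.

Trace 108: π^k(108) = [108, 105, 89, 56, 37, 145, 93] for k=0..6.
Cycle lengths of π_110 on ℤ/157ℤ: [78, 78, 1]; 3 cycles in total.
sign(π) = (−1)^{n − #cycles} = (−1)^{157−3} = (−1)^154 = +1.

+1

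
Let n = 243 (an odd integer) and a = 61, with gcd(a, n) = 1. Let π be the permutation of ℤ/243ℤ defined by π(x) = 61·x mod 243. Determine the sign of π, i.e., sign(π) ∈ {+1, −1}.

+1

Orbit of 103 under x↦61x: [103, 208, 52, 13, 64, 16, 4]… (length divides ord_243(61)).
The orbit structure of x ↦ 61x mod 243: 11 orbits of sizes [81, 81, 27, 27, 9, 9, 3, 3, 1, 1, 1].
sign(π) = (−1)^{n − #cycles} = (−1)^{243−11} = (−1)^232 = +1.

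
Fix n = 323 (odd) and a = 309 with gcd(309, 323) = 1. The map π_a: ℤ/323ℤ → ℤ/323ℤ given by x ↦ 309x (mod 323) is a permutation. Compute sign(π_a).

Start at x=214: 214 → 234 → 277 → 321 → 28 → 254 → 320 → … (one orbit).
6 cycles of lengths [144, 144, 16, 9, 9, 1].
323 − 6 = 317 transpositions; sign(π) = (−1)^317 = -1.
The Jacobi symbol (309|323) = -1 (Zolotarev) agrees.

-1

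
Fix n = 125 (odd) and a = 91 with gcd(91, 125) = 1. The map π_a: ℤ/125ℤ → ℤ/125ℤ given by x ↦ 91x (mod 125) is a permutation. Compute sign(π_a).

+1

Orbit of 96 under x↦91x: [96, 111, 101, 66, 6, 46, 61]… (length divides ord_125(91)).
The orbit structure of x ↦ 91x mod 125: 13 orbits of sizes [25, 25, 25, 25, 5, 5, 5, 5, 1, 1, 1, 1, 1].
sign(π) = (−1)^{n − #cycles} = (−1)^{125−13} = (−1)^112 = +1.
The Jacobi symbol (91|125) = +1 (Zolotarev) agrees.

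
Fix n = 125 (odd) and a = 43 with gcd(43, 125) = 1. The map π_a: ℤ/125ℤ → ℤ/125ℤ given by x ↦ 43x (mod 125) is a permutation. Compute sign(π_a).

-1

Orbit of 124 under x↦43x: [124, 82, 26, 118, 74, 57, 76]… (length divides ord_125(43)).
Cycle type of π: 20×5 + 4×6 + 1; total 12 cycles.
With 12 cycles on 125 points, sign = (−1)^{125−12} = -1.
The Jacobi symbol (43|125) = -1 (Zolotarev) agrees.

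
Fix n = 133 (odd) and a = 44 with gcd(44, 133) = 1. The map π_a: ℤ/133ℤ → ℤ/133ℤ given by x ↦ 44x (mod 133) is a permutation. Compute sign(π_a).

Orbit of 81 under x↦44x: [81, 106, 9, 130, 1, 44, 74]… (length divides ord_133(44)).
Cycle type of π: 9×14 + 3×2 + 1; total 17 cycles.
Σ(ℓ_i−1) = 133−17 = 116; sign = (−1)^116 = +1.
The Jacobi symbol (44|133) = +1 (Zolotarev) agrees.

+1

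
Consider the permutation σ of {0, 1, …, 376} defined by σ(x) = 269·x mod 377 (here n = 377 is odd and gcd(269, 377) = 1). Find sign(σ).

Orbit of 9 under x↦269x: [9, 159, 170, 113, 237, 40, 204]… (length divides ord_377(269)).
The orbit structure of x ↦ 269x mod 377: 10 orbits of sizes [84, 84, 84, 84, 28, 3, 3, 3, 3, 1].
10 cycles on 377: each ℓ→(−1)^(ℓ−1), product (−1)^367 = -1.

-1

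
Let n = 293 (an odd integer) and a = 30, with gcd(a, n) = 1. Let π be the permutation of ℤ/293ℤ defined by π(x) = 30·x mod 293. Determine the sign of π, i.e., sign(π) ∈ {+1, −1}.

Trace 223: π^k(223) = [223, 244, 288, 143, 188, 73, 139] for k=0..6.
The orbit structure of x ↦ 30x mod 293: 2 orbits of sizes [292, 1].
n − c = 293 − 2 = 291; sign = (−1)^291 = -1.
(30|293)_J = -1 (Zolotarev's lemma cross-check).

-1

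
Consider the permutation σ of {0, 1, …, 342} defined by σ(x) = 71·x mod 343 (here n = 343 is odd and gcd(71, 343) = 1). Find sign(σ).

+1

Orbit of 15 under x↦71x: [15, 36, 155, 29, 1, 71, 239]… (length divides ord_343(71)).
The orbit structure of x ↦ 71x mod 343: 19 orbits of sizes [49, 49, 49, 49, 49, 49, 7, 7, 7, 7, 7, 7, 1, 1, 1, 1, 1, 1, 1].
With 19 cycles on 343 points, sign = (−1)^{343−19} = +1.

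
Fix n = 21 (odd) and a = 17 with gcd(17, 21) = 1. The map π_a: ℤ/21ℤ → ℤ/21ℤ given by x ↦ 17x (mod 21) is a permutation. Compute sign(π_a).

+1

Trace 20: π^k(20) = [20, 4, 5, 1, 17, 16] for k=0..5.
Decompose π into cycles: lengths [6, 6, 6, 2, 1] (5 cycles, including the fixed point 0).
sign(π) = (−1)^{n − #cycles} = (−1)^{21−5} = (−1)^16 = +1.
The Jacobi symbol (17|21) = +1 (Zolotarev) agrees.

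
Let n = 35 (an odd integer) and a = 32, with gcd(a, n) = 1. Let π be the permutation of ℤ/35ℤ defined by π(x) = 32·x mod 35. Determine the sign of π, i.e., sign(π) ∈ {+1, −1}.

Trace 2: π^k(2) = [2, 29, 18, 16, 22, 4, 23] for k=0..6.
The orbit structure of x ↦ 32x mod 35: 6 orbits of sizes [12, 12, 4, 3, 3, 1].
6 cycles on 35: each ℓ→(−1)^(ℓ−1), product (−1)^29 = -1.
Zolotarev: (32|35) = -1, matching the cycle-count sign.

-1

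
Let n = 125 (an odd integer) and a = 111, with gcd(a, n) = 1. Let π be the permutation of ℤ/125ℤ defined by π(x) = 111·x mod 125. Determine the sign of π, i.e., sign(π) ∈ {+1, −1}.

+1

Start at x=21: 21 → 81 → 116 → 1 → 111 → 71 → 6 → … (one orbit).
π_111 has 13 disjoint cycles with lengths [25, 25, 25, 25, 5, 5, 5, 5, 1, 1, 1, 1, 1] on {0,…,124}.
n − c = 125 − 13 = 112; sign = (−1)^112 = +1.
(111|125)_J = +1 (Zolotarev's lemma cross-check).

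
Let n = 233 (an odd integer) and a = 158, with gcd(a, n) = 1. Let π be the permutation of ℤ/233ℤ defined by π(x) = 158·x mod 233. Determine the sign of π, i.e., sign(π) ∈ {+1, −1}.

-1

Trace 184: π^k(184) = [184, 180, 14, 115, 229, 67, 101] for k=0..6.
Cycle lengths of π_158 on ℤ/233ℤ: [232, 1]; 2 cycles in total.
sign(π) = (−1)^{n − #cycles} = (−1)^{233−2} = (−1)^231 = -1.
The Jacobi symbol (158|233) = -1 (Zolotarev) agrees.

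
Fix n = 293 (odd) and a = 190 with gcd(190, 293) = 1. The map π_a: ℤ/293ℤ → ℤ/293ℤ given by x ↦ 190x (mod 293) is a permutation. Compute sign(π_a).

-1

Trace 129: π^k(129) = [129, 191, 251, 224, 75, 186, 180] for k=0..6.
Cycle type of π: 292 + 1; total 2 cycles.
Σ(ℓ_i−1) = 293−2 = 291; sign = (−1)^291 = -1.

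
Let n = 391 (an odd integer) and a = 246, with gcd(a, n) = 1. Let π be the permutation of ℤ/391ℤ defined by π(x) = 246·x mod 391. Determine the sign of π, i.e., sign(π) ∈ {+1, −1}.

Trace 9: π^k(9) = [9, 259, 372, 18, 127, 353, 36] for k=0..6.
9 cycles of lengths [88, 88, 88, 88, 11, 11, 8, 8, 1].
391 − 9 = 382 transpositions; sign(π) = (−1)^382 = +1.

+1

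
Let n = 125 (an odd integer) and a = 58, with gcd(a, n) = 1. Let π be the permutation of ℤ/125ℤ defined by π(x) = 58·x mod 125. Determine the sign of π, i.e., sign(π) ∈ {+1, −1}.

-1

Trace 51: π^k(51) = [51, 83, 64, 87, 46, 43, 119] for k=0..6.
4 cycles of lengths [100, 20, 4, 1].
Σ(ℓ_i−1) = 125−4 = 121; sign = (−1)^121 = -1.
(58|125)_J = -1 (Zolotarev's lemma cross-check).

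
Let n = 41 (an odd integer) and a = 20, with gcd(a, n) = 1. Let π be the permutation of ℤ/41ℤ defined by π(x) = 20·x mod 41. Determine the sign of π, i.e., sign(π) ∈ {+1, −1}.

Start at x=39: 39 → 1 → 20 → 31 → 5 → 18 → 32 → … (one orbit).
Cycle type of π: 20×2 + 1; total 3 cycles.
3 cycles on 41: each ℓ→(−1)^(ℓ−1), product (−1)^38 = +1.

+1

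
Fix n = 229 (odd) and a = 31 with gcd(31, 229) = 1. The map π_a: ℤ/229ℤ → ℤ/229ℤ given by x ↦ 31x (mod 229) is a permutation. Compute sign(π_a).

Trace 38: π^k(38) = [38, 33, 107, 111, 6, 186, 41] for k=0..6.
2 cycles of lengths [228, 1].
With 2 cycles on 229 points, sign = (−1)^{229−2} = -1.
Via Zolotarev, sign(π_{31}) = (31|229) = -1.

-1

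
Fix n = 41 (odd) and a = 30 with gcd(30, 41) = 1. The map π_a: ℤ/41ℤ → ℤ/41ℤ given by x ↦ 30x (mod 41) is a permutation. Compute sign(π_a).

-1

Start at x=25: 25 → 12 → 32 → 17 → 18 → 7 → 5 → … (one orbit).
The orbit structure of x ↦ 30x mod 41: 2 orbits of sizes [40, 1].
With 2 cycles on 41 points, sign = (−1)^{41−2} = -1.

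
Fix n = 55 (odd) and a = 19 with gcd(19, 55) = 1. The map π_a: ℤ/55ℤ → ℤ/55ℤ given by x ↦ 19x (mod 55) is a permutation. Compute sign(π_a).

-1

Start at x=36: 36 → 24 → 16 → 29 → 1 → 19 → 31 → … (one orbit).
The orbit structure of x ↦ 19x mod 55: 8 orbits of sizes [10, 10, 10, 10, 10, 2, 2, 1].
8 cycles on 55: each ℓ→(−1)^(ℓ−1), product (−1)^47 = -1.
Check: (19/55) = -1 by Zolotarev.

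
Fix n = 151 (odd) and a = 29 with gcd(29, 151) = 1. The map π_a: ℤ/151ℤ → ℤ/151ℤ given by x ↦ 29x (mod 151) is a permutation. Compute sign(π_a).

Trace 72: π^k(72) = [72, 125, 1, 29, 86, 78, 148] for k=0..6.
Decompose π into cycles: lengths [25, 25, 25, 25, 25, 25, 1] (7 cycles, including the fixed point 0).
sign(π) = (−1)^{n − #cycles} = (−1)^{151−7} = (−1)^144 = +1.
(29|151)_J = +1 (Zolotarev's lemma cross-check).

+1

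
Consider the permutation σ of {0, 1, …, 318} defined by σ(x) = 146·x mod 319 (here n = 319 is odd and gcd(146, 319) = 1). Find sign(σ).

Orbit of 1 under x↦146x: [1, 146, 262, 291, 59]… (length divides ord_319(146)).
87 cycles of lengths [5, 5, 5, 5, 5, 5, 5, 5, 5, 5, 5, 5, 5, 5, 5, 5, 5, 5, 5, 5, 5, 5, 5, 5, 5, 5, 5, 5, 5, 5, 5, 5, 5, 5, 5, 5, 5, 5, 5, 5, 5, 5, 5, 5, 5, 5, 5, 5, 5, 5, 5, 5, 5, 5, 5, 5, 5, 5, 1, 1, 1, 1, 1, 1, 1, 1, 1, 1, 1, 1, 1, 1, 1, 1, 1, 1, 1, 1, 1, 1, 1, 1, 1, 1, 1, 1, 1].
With 87 cycles on 319 points, sign = (−1)^{319−87} = +1.
Zolotarev: (146|319) = +1, matching the cycle-count sign.

+1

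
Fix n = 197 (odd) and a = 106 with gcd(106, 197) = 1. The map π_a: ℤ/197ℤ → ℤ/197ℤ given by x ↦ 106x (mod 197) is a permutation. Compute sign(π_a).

-1

Trace 182: π^k(182) = [182, 183, 92, 99, 53, 102, 174] for k=0..6.
Decompose π into cycles: lengths [196, 1] (2 cycles, including the fixed point 0).
sign(π) = (−1)^{n − #cycles} = (−1)^{197−2} = (−1)^195 = -1.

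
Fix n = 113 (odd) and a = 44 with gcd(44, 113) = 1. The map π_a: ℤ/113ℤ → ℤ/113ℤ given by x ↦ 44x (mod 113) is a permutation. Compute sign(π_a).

Orbit of 15 under x↦44x: [15, 95, 112, 69, 98, 18, 1]… (length divides ord_113(44)).
15 cycles of lengths [8, 8, 8, 8, 8, 8, 8, 8, 8, 8, 8, 8, 8, 8, 1].
15 cycles on 113: each ℓ→(−1)^(ℓ−1), product (−1)^98 = +1.
Check: (44/113) = +1 by Zolotarev.

+1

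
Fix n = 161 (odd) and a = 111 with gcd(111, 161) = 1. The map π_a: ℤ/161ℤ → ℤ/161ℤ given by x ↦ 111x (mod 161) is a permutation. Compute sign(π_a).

+1

Trace 20: π^k(20) = [20, 127, 90, 8, 83, 36, 132] for k=0..6.
Cycle type of π: 22×7 + 2×3 + 1; total 11 cycles.
Σ(ℓ_i−1) = 161−11 = 150; sign = (−1)^150 = +1.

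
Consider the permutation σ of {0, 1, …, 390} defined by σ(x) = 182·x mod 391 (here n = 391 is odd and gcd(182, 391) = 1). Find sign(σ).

+1

Trace 8: π^k(8) = [8, 283, 285, 258, 36, 296, 305] for k=0..6.
Decompose π into cycles: lengths [176, 176, 22, 16, 1] (5 cycles, including the fixed point 0).
Σ(ℓ_i−1) = 391−5 = 386; sign = (−1)^386 = +1.
The Jacobi symbol (182|391) = +1 (Zolotarev) agrees.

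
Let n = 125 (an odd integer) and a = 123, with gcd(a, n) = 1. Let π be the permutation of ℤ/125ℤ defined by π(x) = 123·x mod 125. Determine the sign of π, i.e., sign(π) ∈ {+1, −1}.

-1

Trace 9: π^k(9) = [9, 107, 36, 53, 19, 87, 76] for k=0..6.
Cycle type of π: 100 + 20 + 4 + 1; total 4 cycles.
Σ(ℓ_i−1) = 125−4 = 121; sign = (−1)^121 = -1.
Zolotarev: (123|125) = -1, matching the cycle-count sign.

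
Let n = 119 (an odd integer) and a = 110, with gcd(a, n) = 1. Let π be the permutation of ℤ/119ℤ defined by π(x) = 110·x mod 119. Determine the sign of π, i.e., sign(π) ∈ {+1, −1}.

-1

Start at x=1: 1 → 110 → 81 → 104 → 16 → 94 → 106 → … (one orbit).
8 cycles of lengths [24, 24, 24, 24, 8, 8, 6, 1].
Σ(ℓ_i−1) = 119−8 = 111; sign = (−1)^111 = -1.
(110|119)_J = -1 (Zolotarev's lemma cross-check).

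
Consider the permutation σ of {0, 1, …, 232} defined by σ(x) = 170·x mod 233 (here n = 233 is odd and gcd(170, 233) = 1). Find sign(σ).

+1

Start at x=195: 195 → 64 → 162 → 46 → 131 → 135 → 116 → … (one orbit).
π_170 has 5 disjoint cycles with lengths [58, 58, 58, 58, 1] on {0,…,232}.
sign(π) = (−1)^{n − #cycles} = (−1)^{233−5} = (−1)^228 = +1.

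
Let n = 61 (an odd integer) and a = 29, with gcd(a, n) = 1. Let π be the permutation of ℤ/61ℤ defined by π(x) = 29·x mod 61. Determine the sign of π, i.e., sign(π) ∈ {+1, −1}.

-1

Trace 21: π^k(21) = [21, 60, 32, 13, 11, 14, 40] for k=0..6.
6 cycles of lengths [12, 12, 12, 12, 12, 1].
n − c = 61 − 6 = 55; sign = (−1)^55 = -1.
Zolotarev: (29|61) = -1, matching the cycle-count sign.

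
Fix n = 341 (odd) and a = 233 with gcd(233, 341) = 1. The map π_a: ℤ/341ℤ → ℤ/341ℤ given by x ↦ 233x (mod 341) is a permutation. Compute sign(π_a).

-1

Start at x=233: 233 → 70 → 283 → 126 → 32 → 295 → 194 → … (one orbit).
38 cycles of lengths [10, 10, 10, 10, 10, 10, 10, 10, 10, 10, 10, 10, 10, 10, 10, 10, 10, 10, 10, 10, 10, 10, 10, 10, 10, 10, 10, 10, 10, 10, 10, 5, 5, 5, 5, 5, 5, 1].
sign(π) = (−1)^{n − #cycles} = (−1)^{341−38} = (−1)^303 = -1.
Via Zolotarev, sign(π_{233}) = (233|341) = -1.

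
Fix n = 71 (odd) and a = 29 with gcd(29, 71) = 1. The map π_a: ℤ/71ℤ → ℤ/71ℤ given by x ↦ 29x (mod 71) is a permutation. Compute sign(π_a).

Orbit of 9 under x↦29x: [9, 48, 43, 40, 24, 57, 20]… (length divides ord_71(29)).
Decompose π into cycles: lengths [35, 35, 1] (3 cycles, including the fixed point 0).
n − c = 71 − 3 = 68; sign = (−1)^68 = +1.

+1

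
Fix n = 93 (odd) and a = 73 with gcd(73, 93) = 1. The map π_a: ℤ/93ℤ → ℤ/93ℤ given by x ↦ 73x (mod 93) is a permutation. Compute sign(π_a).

-1

Orbit of 91 under x↦73x: [91, 40, 37, 4, 13, 19, 85]… (length divides ord_93(73)).
Cycle lengths of π_73 on ℤ/93ℤ: [30, 30, 30, 1, 1, 1]; 6 cycles in total.
With 6 cycles on 93 points, sign = (−1)^{93−6} = -1.
(73|93)_J = -1 (Zolotarev's lemma cross-check).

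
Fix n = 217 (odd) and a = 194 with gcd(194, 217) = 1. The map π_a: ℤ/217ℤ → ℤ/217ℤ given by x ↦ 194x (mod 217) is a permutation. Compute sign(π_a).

-1

Orbit of 187 under x↦194x: [187, 39, 188, 16, 66, 1, 194]… (length divides ord_217(194)).
14 cycles of lengths [30, 30, 30, 30, 30, 30, 6, 5, 5, 5, 5, 5, 5, 1].
217 − 14 = 203 transpositions; sign(π) = (−1)^203 = -1.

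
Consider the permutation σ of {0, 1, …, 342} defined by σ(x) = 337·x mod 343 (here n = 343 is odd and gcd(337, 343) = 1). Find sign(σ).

+1

Start at x=302: 302 → 246 → 239 → 281 → 29 → 169 → 15 → … (one orbit).
The orbit structure of x ↦ 337x mod 343: 19 orbits of sizes [49, 49, 49, 49, 49, 49, 7, 7, 7, 7, 7, 7, 1, 1, 1, 1, 1, 1, 1].
sign(π) = (−1)^{n − #cycles} = (−1)^{343−19} = (−1)^324 = +1.
Check: (337/343) = +1 by Zolotarev.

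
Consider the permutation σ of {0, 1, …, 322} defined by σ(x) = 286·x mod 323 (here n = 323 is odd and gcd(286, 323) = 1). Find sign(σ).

-1

Start at x=39: 39 → 172 → 96 → 1 → 286 → 77 → 58 → … (one orbit).
Decompose π into cycles: lengths [16, 16, 16, 16, 16, 16, 16, 16, 16, 16, 16, 16, 16, 16, 16, 16, 16, 16, 16, 1, 1, 1, 1, 1, 1, 1, 1, 1, 1, 1, 1, 1, 1, 1, 1, 1, 1, 1] (38 cycles, including the fixed point 0).
38 cycles on 323: each ℓ→(−1)^(ℓ−1), product (−1)^285 = -1.
Via Zolotarev, sign(π_{286}) = (286|323) = -1.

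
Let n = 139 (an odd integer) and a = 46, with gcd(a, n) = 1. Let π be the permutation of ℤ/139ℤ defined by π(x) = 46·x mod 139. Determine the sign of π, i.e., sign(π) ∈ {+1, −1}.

+1

Orbit of 9 under x↦46x: [9, 136, 1, 46, 31, 36, 127]… (length divides ord_139(46)).
π_46 has 3 disjoint cycles with lengths [69, 69, 1] on {0,…,138}.
Σ(ℓ_i−1) = 139−3 = 136; sign = (−1)^136 = +1.
Check: (46/139) = +1 by Zolotarev.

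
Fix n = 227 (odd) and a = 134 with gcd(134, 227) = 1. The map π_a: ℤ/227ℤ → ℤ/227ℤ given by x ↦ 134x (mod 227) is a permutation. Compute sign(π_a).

Trace 34: π^k(34) = [34, 16, 101, 141, 53, 65, 84] for k=0..6.
Cycle lengths of π_134 on ℤ/227ℤ: [113, 113, 1]; 3 cycles in total.
n − c = 227 − 3 = 224; sign = (−1)^224 = +1.
Check: (134/227) = +1 by Zolotarev.

+1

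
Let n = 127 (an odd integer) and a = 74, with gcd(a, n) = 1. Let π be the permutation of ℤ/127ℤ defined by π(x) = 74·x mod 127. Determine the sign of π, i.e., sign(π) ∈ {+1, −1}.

Orbit of 1 under x↦74x: [1, 74, 15, 94, 98, 13, 73]… (length divides ord_127(74)).
π_74 has 3 disjoint cycles with lengths [63, 63, 1] on {0,…,126}.
n − c = 127 − 3 = 124; sign = (−1)^124 = +1.

+1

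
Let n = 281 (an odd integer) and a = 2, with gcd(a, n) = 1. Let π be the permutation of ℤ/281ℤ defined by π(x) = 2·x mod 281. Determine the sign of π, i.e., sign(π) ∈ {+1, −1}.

Trace 218: π^k(218) = [218, 155, 29, 58, 116, 232, 183] for k=0..6.
Decompose π into cycles: lengths [70, 70, 70, 70, 1] (5 cycles, including the fixed point 0).
Σ(ℓ_i−1) = 281−5 = 276; sign = (−1)^276 = +1.
Via Zolotarev, sign(π_{2}) = (2|281) = +1.

+1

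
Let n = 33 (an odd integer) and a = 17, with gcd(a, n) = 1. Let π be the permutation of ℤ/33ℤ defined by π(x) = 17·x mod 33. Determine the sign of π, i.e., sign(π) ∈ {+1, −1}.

+1

Trace 32: π^k(32) = [32, 16, 8, 4, 2, 1, 17] for k=0..6.
π_17 has 5 disjoint cycles with lengths [10, 10, 10, 2, 1] on {0,…,32}.
Σ(ℓ_i−1) = 33−5 = 28; sign = (−1)^28 = +1.
(17|33)_J = +1 (Zolotarev's lemma cross-check).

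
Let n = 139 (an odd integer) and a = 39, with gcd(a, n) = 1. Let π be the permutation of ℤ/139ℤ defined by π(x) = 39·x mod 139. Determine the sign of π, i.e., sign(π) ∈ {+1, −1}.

-1

Orbit of 84 under x↦39x: [84, 79, 23, 63, 94, 52, 82]… (length divides ord_139(39)).
The orbit structure of x ↦ 39x mod 139: 4 orbits of sizes [46, 46, 46, 1].
Σ(ℓ_i−1) = 139−4 = 135; sign = (−1)^135 = -1.
The Jacobi symbol (39|139) = -1 (Zolotarev) agrees.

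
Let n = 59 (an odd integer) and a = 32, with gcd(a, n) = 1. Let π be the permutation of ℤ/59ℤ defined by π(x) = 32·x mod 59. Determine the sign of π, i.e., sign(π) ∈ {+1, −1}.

Start at x=57: 57 → 54 → 17 → 13 → 3 → 37 → 4 → … (one orbit).
The orbit structure of x ↦ 32x mod 59: 2 orbits of sizes [58, 1].
n − c = 59 − 2 = 57; sign = (−1)^57 = -1.
Via Zolotarev, sign(π_{32}) = (32|59) = -1.

-1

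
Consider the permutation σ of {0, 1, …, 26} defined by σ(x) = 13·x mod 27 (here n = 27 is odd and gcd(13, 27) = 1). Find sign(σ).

Orbit of 16 under x↦13x: [16, 19, 4, 25, 1, 13, 7]… (length divides ord_27(13)).
7 cycles of lengths [9, 9, 3, 3, 1, 1, 1].
7 cycles on 27: each ℓ→(−1)^(ℓ−1), product (−1)^20 = +1.
The Jacobi symbol (13|27) = +1 (Zolotarev) agrees.

+1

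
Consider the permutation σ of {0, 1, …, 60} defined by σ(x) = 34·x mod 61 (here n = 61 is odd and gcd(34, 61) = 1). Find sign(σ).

+1

Orbit of 1 under x↦34x: [1, 34, 58, 20, 9]… (length divides ord_61(34)).
The orbit structure of x ↦ 34x mod 61: 13 orbits of sizes [5, 5, 5, 5, 5, 5, 5, 5, 5, 5, 5, 5, 1].
Σ(ℓ_i−1) = 61−13 = 48; sign = (−1)^48 = +1.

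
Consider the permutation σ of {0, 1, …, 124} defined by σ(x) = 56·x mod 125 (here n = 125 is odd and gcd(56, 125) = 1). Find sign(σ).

Start at x=96: 96 → 1 → 56 → 11 → 116 → 121 → 26 → … (one orbit).
π_56 has 13 disjoint cycles with lengths [25, 25, 25, 25, 5, 5, 5, 5, 1, 1, 1, 1, 1] on {0,…,124}.
125 − 13 = 112 transpositions; sign(π) = (−1)^112 = +1.

+1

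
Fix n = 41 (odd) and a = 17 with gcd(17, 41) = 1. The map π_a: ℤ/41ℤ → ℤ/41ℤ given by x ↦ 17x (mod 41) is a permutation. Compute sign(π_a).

Orbit of 26 under x↦17x: [26, 32, 11, 23, 22, 5, 3]… (length divides ord_41(17)).
The orbit structure of x ↦ 17x mod 41: 2 orbits of sizes [40, 1].
Σ(ℓ_i−1) = 41−2 = 39; sign = (−1)^39 = -1.

-1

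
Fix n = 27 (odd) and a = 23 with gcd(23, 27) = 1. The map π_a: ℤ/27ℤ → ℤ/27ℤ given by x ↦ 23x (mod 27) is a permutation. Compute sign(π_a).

Orbit of 23 under x↦23x: [23, 16, 17, 13, 2, 19, 5]… (length divides ord_27(23)).
Decompose π into cycles: lengths [18, 6, 2, 1] (4 cycles, including the fixed point 0).
n − c = 27 − 4 = 23; sign = (−1)^23 = -1.
(23|27)_J = -1 (Zolotarev's lemma cross-check).

-1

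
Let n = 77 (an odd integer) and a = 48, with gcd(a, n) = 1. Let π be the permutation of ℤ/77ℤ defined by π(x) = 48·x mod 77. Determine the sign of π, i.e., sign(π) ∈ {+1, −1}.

-1

Start at x=27: 27 → 64 → 69 → 1 → 48 → 71 → 20 → … (one orbit).
Cycle lengths of π_48 on ℤ/77ℤ: [10, 10, 10, 10, 10, 10, 5, 5, 2, 2, 2, 1]; 12 cycles in total.
With 12 cycles on 77 points, sign = (−1)^{77−12} = -1.
(48|77)_J = -1 (Zolotarev's lemma cross-check).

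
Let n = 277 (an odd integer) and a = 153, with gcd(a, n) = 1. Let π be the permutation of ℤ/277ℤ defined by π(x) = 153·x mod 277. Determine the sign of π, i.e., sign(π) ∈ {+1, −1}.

Start at x=107: 107 → 28 → 129 → 70 → 184 → 175 → 183 → … (one orbit).
Cycle type of π: 276 + 1; total 2 cycles.
2 cycles on 277: each ℓ→(−1)^(ℓ−1), product (−1)^275 = -1.
Check: (153/277) = -1 by Zolotarev.

-1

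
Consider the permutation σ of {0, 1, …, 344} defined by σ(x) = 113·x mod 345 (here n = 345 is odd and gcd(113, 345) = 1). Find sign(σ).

Orbit of 83 under x↦113x: [83, 64, 332, 256, 293, 334, 137]… (length divides ord_345(113)).
14 cycles of lengths [44, 44, 44, 44, 44, 44, 22, 22, 22, 4, 4, 4, 2, 1].
With 14 cycles on 345 points, sign = (−1)^{345−14} = -1.

-1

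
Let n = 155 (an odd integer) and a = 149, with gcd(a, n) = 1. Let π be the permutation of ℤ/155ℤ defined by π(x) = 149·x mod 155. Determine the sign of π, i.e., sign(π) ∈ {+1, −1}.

Trace 56: π^k(56) = [56, 129, 1, 149, 36, 94] for k=0..5.
π_149 has 33 disjoint cycles with lengths [6, 6, 6, 6, 6, 6, 6, 6, 6, 6, 6, 6, 6, 6, 6, 6, 6, 6, 6, 6, 3, 3, 3, 3, 3, 3, 3, 3, 3, 3, 2, 2, 1] on {0,…,154}.
155 − 33 = 122 transpositions; sign(π) = (−1)^122 = +1.
Via Zolotarev, sign(π_{149}) = (149|155) = +1.

+1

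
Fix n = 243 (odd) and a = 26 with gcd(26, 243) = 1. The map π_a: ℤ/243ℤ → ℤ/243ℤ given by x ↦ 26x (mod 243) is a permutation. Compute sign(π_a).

-1

Orbit of 217 under x↦26x: [217, 53, 163, 107, 109, 161, 55]… (length divides ord_243(26)).
Cycle type of π: 18×9 + 6×9 + 2×13 + 1; total 32 cycles.
32 cycles on 243: each ℓ→(−1)^(ℓ−1), product (−1)^211 = -1.
(26|243)_J = -1 (Zolotarev's lemma cross-check).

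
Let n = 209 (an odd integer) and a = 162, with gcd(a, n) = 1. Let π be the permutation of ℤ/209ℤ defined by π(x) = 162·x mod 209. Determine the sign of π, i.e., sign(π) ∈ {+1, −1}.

Trace 111: π^k(111) = [111, 8, 42, 116, 191, 10, 157] for k=0..6.
Cycle lengths of π_162 on ℤ/209ℤ: [90, 90, 18, 10, 1]; 5 cycles in total.
n − c = 209 − 5 = 204; sign = (−1)^204 = +1.
Check: (162/209) = +1 by Zolotarev.

+1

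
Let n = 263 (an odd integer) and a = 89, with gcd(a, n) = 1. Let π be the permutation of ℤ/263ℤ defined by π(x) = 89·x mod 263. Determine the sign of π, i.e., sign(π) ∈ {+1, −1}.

+1

Trace 156: π^k(156) = [156, 208, 102, 136, 6, 8, 186] for k=0..6.
Cycle lengths of π_89 on ℤ/263ℤ: [131, 131, 1]; 3 cycles in total.
263 − 3 = 260 transpositions; sign(π) = (−1)^260 = +1.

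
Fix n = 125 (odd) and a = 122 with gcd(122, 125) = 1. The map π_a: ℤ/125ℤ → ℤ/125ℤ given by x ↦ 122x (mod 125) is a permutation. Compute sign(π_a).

-1

Orbit of 108 under x↦122x: [108, 51, 97, 84, 123, 6, 107]… (length divides ord_125(122)).
The orbit structure of x ↦ 122x mod 125: 4 orbits of sizes [100, 20, 4, 1].
n − c = 125 − 4 = 121; sign = (−1)^121 = -1.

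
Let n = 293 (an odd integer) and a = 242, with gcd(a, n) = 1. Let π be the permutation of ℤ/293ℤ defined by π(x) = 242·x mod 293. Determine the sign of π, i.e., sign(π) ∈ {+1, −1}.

Orbit of 151 under x↦242x: [151, 210, 131, 58, 265, 256, 129]… (length divides ord_293(242)).
2 cycles of lengths [292, 1].
293 − 2 = 291 transpositions; sign(π) = (−1)^291 = -1.
Check: (242/293) = -1 by Zolotarev.

-1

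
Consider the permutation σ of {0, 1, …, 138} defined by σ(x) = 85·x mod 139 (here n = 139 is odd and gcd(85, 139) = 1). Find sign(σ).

Start at x=67: 67 → 135 → 77 → 12 → 47 → 103 → 137 → … (one orbit).
Cycle lengths of π_85 on ℤ/139ℤ: [138, 1]; 2 cycles in total.
139 − 2 = 137 transpositions; sign(π) = (−1)^137 = -1.

-1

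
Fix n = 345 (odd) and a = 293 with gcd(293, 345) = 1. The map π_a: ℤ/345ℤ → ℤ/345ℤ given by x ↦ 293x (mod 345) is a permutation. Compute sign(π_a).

Trace 211: π^k(211) = [211, 68, 259, 332, 331, 38, 94] for k=0..6.
Decompose π into cycles: lengths [44, 44, 44, 44, 44, 44, 22, 22, 22, 4, 4, 4, 2, 1] (14 cycles, including the fixed point 0).
n − c = 345 − 14 = 331; sign = (−1)^331 = -1.
Via Zolotarev, sign(π_{293}) = (293|345) = -1.

-1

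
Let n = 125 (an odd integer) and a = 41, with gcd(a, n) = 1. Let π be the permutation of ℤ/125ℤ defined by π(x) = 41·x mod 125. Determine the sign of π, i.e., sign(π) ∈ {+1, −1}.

Orbit of 51 under x↦41x: [51, 91, 106, 96, 61, 1, 41]… (length divides ord_125(41)).
The orbit structure of x ↦ 41x mod 125: 13 orbits of sizes [25, 25, 25, 25, 5, 5, 5, 5, 1, 1, 1, 1, 1].
13 cycles on 125: each ℓ→(−1)^(ℓ−1), product (−1)^112 = +1.
The Jacobi symbol (41|125) = +1 (Zolotarev) agrees.

+1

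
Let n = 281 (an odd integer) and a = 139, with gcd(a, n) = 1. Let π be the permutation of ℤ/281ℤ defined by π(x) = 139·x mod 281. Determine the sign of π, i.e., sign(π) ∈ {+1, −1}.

-1

Orbit of 7 under x↦139x: [7, 130, 86, 152, 53, 61, 49]… (length divides ord_281(139)).
The orbit structure of x ↦ 139x mod 281: 8 orbits of sizes [40, 40, 40, 40, 40, 40, 40, 1].
Σ(ℓ_i−1) = 281−8 = 273; sign = (−1)^273 = -1.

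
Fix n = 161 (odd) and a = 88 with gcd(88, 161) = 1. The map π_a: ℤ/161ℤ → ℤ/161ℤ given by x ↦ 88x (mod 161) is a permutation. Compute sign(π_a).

Trace 86: π^k(86) = [86, 1, 88, 16, 120, 95, 149] for k=0..6.
Cycle type of π: 66×2 + 22 + 3×2 + 1; total 6 cycles.
161 − 6 = 155 transpositions; sign(π) = (−1)^155 = -1.
(88|161)_J = -1 (Zolotarev's lemma cross-check).

-1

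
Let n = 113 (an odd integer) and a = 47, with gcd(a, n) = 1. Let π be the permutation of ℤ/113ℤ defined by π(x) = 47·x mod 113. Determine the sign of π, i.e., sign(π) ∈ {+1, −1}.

-1

Start at x=107: 107 → 57 → 80 → 31 → 101 → 1 → 47 → … (one orbit).
π_47 has 2 disjoint cycles with lengths [112, 1] on {0,…,112}.
113 − 2 = 111 transpositions; sign(π) = (−1)^111 = -1.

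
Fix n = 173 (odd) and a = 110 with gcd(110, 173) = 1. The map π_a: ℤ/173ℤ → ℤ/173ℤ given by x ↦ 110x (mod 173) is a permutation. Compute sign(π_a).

-1

Start at x=90: 90 → 39 → 138 → 129 → 4 → 94 → 133 → … (one orbit).
2 cycles of lengths [172, 1].
2 cycles on 173: each ℓ→(−1)^(ℓ−1), product (−1)^171 = -1.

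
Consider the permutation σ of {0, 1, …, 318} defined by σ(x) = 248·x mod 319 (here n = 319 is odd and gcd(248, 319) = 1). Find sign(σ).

-1

Orbit of 256 under x↦248x: [256, 7, 141, 197, 49, 30, 103]… (length divides ord_319(248)).
π_248 has 10 disjoint cycles with lengths [70, 70, 70, 70, 10, 7, 7, 7, 7, 1] on {0,…,318}.
Σ(ℓ_i−1) = 319−10 = 309; sign = (−1)^309 = -1.
Check: (248/319) = -1 by Zolotarev.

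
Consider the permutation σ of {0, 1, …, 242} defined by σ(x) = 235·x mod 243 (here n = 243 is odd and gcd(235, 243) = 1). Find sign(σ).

+1

Start at x=28: 28 → 19 → 91 → 1 → 235 → 64 → 217 → … (one orbit).
The orbit structure of x ↦ 235x mod 243: 27 orbits of sizes [27, 27, 27, 27, 27, 27, 9, 9, 9, 9, 9, 9, 3, 3, 3, 3, 3, 3, 1, 1, 1, 1, 1, 1, 1, 1, 1].
243 − 27 = 216 transpositions; sign(π) = (−1)^216 = +1.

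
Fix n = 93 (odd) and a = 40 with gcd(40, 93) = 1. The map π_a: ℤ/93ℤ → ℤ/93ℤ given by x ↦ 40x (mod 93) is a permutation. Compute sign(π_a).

+1

Trace 82: π^k(82) = [82, 25, 70, 10, 28, 4, 67] for k=0..6.
The orbit structure of x ↦ 40x mod 93: 9 orbits of sizes [15, 15, 15, 15, 15, 15, 1, 1, 1].
With 9 cycles on 93 points, sign = (−1)^{93−9} = +1.
Via Zolotarev, sign(π_{40}) = (40|93) = +1.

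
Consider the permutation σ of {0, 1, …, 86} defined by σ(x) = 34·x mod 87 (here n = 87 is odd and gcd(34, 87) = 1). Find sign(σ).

+1

Start at x=16: 16 → 22 → 52 → 28 → 82 → 4 → 49 → … (one orbit).
Cycle lengths of π_34 on ℤ/87ℤ: [14, 14, 14, 14, 14, 14, 1, 1, 1]; 9 cycles in total.
sign(π) = (−1)^{n − #cycles} = (−1)^{87−9} = (−1)^78 = +1.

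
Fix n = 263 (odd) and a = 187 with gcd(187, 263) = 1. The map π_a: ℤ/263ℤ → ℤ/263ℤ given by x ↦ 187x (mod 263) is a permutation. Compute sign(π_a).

Orbit of 208 under x↦187x: [208, 235, 24, 17, 23, 93, 33]… (length divides ord_263(187)).
Cycle lengths of π_187 on ℤ/263ℤ: [131, 131, 1]; 3 cycles in total.
Σ(ℓ_i−1) = 263−3 = 260; sign = (−1)^260 = +1.

+1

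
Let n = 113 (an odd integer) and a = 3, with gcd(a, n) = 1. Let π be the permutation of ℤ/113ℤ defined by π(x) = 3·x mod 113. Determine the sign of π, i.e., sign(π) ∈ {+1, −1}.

Trace 103: π^k(103) = [103, 83, 23, 69, 94, 56, 55] for k=0..6.
π_3 has 2 disjoint cycles with lengths [112, 1] on {0,…,112}.
sign(π) = (−1)^{n − #cycles} = (−1)^{113−2} = (−1)^111 = -1.
(3|113)_J = -1 (Zolotarev's lemma cross-check).

-1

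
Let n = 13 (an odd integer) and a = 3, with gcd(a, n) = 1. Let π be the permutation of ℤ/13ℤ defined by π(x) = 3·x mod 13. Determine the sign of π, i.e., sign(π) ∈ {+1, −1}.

+1

Trace 9: π^k(9) = [9, 1, 3] for k=0..2.
The orbit structure of x ↦ 3x mod 13: 5 orbits of sizes [3, 3, 3, 3, 1].
n − c = 13 − 5 = 8; sign = (−1)^8 = +1.
(3|13)_J = +1 (Zolotarev's lemma cross-check).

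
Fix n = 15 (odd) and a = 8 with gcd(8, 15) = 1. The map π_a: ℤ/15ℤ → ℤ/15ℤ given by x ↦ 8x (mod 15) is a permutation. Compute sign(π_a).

+1

Orbit of 8 under x↦8x: [8, 4, 2, 1]… (length divides ord_15(8)).
Cycle type of π: 4×3 + 2 + 1; total 5 cycles.
sign(π) = (−1)^{n − #cycles} = (−1)^{15−5} = (−1)^10 = +1.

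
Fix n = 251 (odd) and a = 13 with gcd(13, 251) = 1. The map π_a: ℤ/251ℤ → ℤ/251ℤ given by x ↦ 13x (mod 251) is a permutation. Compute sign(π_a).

+1

Start at x=63: 63 → 66 → 105 → 110 → 175 → 16 → 208 → … (one orbit).
π_13 has 3 disjoint cycles with lengths [125, 125, 1] on {0,…,250}.
251 − 3 = 248 transpositions; sign(π) = (−1)^248 = +1.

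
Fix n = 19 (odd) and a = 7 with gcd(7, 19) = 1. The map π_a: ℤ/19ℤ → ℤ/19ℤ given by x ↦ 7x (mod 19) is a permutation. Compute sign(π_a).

Trace 11: π^k(11) = [11, 1, 7] for k=0..2.
Cycle type of π: 3×6 + 1; total 7 cycles.
19 − 7 = 12 transpositions; sign(π) = (−1)^12 = +1.
(7|19)_J = +1 (Zolotarev's lemma cross-check).

+1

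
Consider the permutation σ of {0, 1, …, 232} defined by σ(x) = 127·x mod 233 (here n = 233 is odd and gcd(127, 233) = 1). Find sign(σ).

-1

Trace 118: π^k(118) = [118, 74, 78, 120, 95, 182, 47] for k=0..6.
π_127 has 2 disjoint cycles with lengths [232, 1] on {0,…,232}.
With 2 cycles on 233 points, sign = (−1)^{233−2} = -1.
(127|233)_J = -1 (Zolotarev's lemma cross-check).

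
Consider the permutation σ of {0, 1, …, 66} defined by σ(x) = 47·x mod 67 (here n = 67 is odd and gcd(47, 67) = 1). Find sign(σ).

Orbit of 9 under x↦47x: [9, 21, 49, 25, 36, 17, 62]… (length divides ord_67(47)).
Cycle type of π: 33×2 + 1; total 3 cycles.
Σ(ℓ_i−1) = 67−3 = 64; sign = (−1)^64 = +1.
(47|67)_J = +1 (Zolotarev's lemma cross-check).

+1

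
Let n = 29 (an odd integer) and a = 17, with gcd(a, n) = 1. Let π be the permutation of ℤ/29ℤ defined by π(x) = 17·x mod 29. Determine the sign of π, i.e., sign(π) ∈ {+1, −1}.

-1

Orbit of 12 under x↦17x: [12, 1, 17, 28]… (length divides ord_29(17)).
Cycle lengths of π_17 on ℤ/29ℤ: [4, 4, 4, 4, 4, 4, 4, 1]; 8 cycles in total.
8 cycles on 29: each ℓ→(−1)^(ℓ−1), product (−1)^21 = -1.
(17|29)_J = -1 (Zolotarev's lemma cross-check).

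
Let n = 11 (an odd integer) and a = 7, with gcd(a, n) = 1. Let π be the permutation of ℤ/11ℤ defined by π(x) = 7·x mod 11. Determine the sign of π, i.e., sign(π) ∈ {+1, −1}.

-1

Orbit of 9 under x↦7x: [9, 8, 1, 7, 5, 2, 3]… (length divides ord_11(7)).
Cycle type of π: 10 + 1; total 2 cycles.
n − c = 11 − 2 = 9; sign = (−1)^9 = -1.
Check: (7/11) = -1 by Zolotarev.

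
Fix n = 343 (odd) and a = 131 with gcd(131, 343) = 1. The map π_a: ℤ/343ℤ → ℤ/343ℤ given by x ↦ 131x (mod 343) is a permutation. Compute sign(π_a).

Trace 330: π^k(330) = [330, 12, 200, 132, 142, 80, 190] for k=0..6.
Cycle type of π: 294 + 42 + 6 + 1; total 4 cycles.
With 4 cycles on 343 points, sign = (−1)^{343−4} = -1.
The Jacobi symbol (131|343) = -1 (Zolotarev) agrees.

-1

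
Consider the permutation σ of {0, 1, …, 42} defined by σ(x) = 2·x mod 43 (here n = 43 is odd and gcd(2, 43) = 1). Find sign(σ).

Trace 39: π^k(39) = [39, 35, 27, 11, 22, 1, 2] for k=0..6.
Cycle lengths of π_2 on ℤ/43ℤ: [14, 14, 14, 1]; 4 cycles in total.
4 cycles on 43: each ℓ→(−1)^(ℓ−1), product (−1)^39 = -1.
Zolotarev: (2|43) = -1, matching the cycle-count sign.

-1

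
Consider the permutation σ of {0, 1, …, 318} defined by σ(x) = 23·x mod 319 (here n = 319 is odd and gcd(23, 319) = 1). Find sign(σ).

+1

Start at x=1: 1 → 23 → 210 → 45 → 78 → 199 → 111 → 1 (one orbit).
Decompose π into cycles: lengths [7, 7, 7, 7, 7, 7, 7, 7, 7, 7, 7, 7, 7, 7, 7, 7, 7, 7, 7, 7, 7, 7, 7, 7, 7, 7, 7, 7, 7, 7, 7, 7, 7, 7, 7, 7, 7, 7, 7, 7, 7, 7, 7, 7, 1, 1, 1, 1, 1, 1, 1, 1, 1, 1, 1] (55 cycles, including the fixed point 0).
Σ(ℓ_i−1) = 319−55 = 264; sign = (−1)^264 = +1.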